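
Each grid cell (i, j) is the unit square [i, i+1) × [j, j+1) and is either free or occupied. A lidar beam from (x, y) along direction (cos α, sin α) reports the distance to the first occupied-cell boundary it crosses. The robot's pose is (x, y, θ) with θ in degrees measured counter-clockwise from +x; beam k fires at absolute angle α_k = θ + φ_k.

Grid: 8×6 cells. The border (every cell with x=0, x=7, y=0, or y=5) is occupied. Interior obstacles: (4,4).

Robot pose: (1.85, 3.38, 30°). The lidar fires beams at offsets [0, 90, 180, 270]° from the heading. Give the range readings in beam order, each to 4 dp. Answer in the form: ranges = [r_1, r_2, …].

ranges = [2.4826, 1.7000, 0.9815, 2.7482]

beam 1: φ=0°, α=30°
  cosα=0.8660 sinα=0.5000 | (1,3) | tMaxX 0.1732 tMaxY 1.2400 | tΔX 1.1547 tΔY 2.0000
    t=0.1732 [x] (2,3)
    t=1.2400 [y] (2,4)
    t=1.3279 [x] (3,4)
    t=2.4826 [x] (4,4) — stop
  → r_1 = 2.4826
beam 2: φ=90°, α=120°
  cosα=-0.5000 sinα=0.8660 | (1,3) | tMaxX 1.7000 tMaxY 0.7159 | tΔX 2.0000 tΔY 1.1547
    t=0.7159 [y] (1,4)
    t=1.7000 [x] (0,4) — stop
  → r_2 = 1.7000
beam 3: φ=180°, α=210°
  cosα=-0.8660 sinα=-0.5000 | (1,3) | tMaxX 0.9815 tMaxY 0.7600 | tΔX 1.1547 tΔY 2.0000
    t=0.7600 [y] (1,2)
    t=0.9815 [x] (0,2) — stop
  → r_3 = 0.9815
beam 4: φ=270°, α=300°
  cosα=0.5000 sinα=-0.8660 | (1,3) | tMaxX 0.3000 tMaxY 0.4388 | tΔX 2.0000 tΔY 1.1547
    t=0.3000 [x] (2,3)
    t=0.4388 [y] (2,2)
    t=1.5935 [y] (2,1)
    t=2.3000 [x] (3,1)
    t=2.7482 [y] (3,0) — stop
  → r_4 = 2.7482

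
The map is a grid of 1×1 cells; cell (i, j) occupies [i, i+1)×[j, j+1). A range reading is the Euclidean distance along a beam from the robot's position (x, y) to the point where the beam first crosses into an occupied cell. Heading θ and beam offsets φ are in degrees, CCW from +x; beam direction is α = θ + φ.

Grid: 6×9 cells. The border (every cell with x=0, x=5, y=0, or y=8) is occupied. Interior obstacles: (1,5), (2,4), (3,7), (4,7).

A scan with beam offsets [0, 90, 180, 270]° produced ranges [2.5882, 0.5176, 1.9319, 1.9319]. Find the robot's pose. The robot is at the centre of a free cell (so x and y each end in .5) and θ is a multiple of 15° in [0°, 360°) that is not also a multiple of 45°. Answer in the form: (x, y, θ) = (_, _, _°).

Enumerate (i+0.5, j+0.5, θ) over the 24 free cells and 16 admissible headings. For each, cast all 4 beams and compare to the given ranges.
  (2.5, 3.5, 75°): beam 1 = 0.5176 ≠ 2.5882 ✗
  (1.5, 6.5, 105°): beam 1 = 1.5529 ≠ 2.5882 ✗
  (4.5, 6.5, 30°): beam 1 = 0.5774 ≠ 2.5882 ✗
  (2.5, 3.5, 285°): beam 2 = 2.5882 ≠ 0.5176 ✗
  …
  (4.5, 3.5, 255°): r_1=2.5882, r_2=0.5176, r_3=1.9319, r_4=1.9319 — all match ✓
No second candidate reproduces the full scan.

(x, y, θ) = (4.5, 3.5, 255°)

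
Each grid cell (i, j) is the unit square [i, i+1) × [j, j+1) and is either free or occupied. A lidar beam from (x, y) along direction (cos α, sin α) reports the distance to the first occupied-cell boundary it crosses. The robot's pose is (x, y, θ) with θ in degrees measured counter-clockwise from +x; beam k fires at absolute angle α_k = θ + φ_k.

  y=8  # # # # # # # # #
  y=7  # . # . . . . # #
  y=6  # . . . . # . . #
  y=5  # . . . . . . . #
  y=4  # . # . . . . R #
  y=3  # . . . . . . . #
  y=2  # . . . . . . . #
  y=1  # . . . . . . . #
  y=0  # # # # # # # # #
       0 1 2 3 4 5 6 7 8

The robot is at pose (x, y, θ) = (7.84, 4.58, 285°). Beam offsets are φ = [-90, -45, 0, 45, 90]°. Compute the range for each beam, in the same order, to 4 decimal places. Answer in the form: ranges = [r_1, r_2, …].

ranges = [7.0813, 4.1338, 0.6182, 0.1848, 0.1656]

beam 1: φ=-90°, α=195°
  d=(-0.9659,-0.2588)  start (7,4)  tX=0.8696 tY=2.2409  stride 1/|dx|=1.0353 1/|dy|=3.8637
    cross x-line → (6,4), t=0.8696
    cross x-line → (5,4), t=1.9049
    cross y-line → (5,3), t=2.2409
    cross x-line → (4,3), t=2.9402
    cross x-line → (3,3), t=3.9755
    cross x-line → (2,3), t=5.0107
    cross x-line → (1,3), t=6.0460
    cross y-line → (1,2), t=6.1047
    cross x-line → (0,2), t=7.0813 (wall)
  → r_1 = 7.0813
beam 2: φ=-45°, α=240°
  d=(-0.5000,-0.8660)  start (7,4)  tX=1.6800 tY=0.6697  stride 1/|dx|=2.0000 1/|dy|=1.1547
    cross y-line → (7,3), t=0.6697
    cross x-line → (6,3), t=1.6800
    cross y-line → (6,2), t=1.8244
    cross y-line → (6,1), t=2.9791
    cross x-line → (5,1), t=3.6800
    cross y-line → (5,0), t=4.1338 (wall)
  → r_2 = 4.1338
beam 3: φ=0°, α=285°
  d=(0.2588,-0.9659)  start (7,4)  tX=0.6182 tY=0.6005  stride 1/|dx|=3.8637 1/|dy|=1.0353
    cross y-line → (7,3), t=0.6005
    cross x-line → (8,3), t=0.6182 (wall)
  → r_3 = 0.6182
beam 4: φ=45°, α=330°
  d=(0.8660,-0.5000)  start (7,4)  tX=0.1848 tY=1.1600  stride 1/|dx|=1.1547 1/|dy|=2.0000
    cross x-line → (8,4), t=0.1848 (wall)
  → r_4 = 0.1848
beam 5: φ=90°, α=15°
  d=(0.9659,0.2588)  start (7,4)  tX=0.1656 tY=1.6228  stride 1/|dx|=1.0353 1/|dy|=3.8637
    cross x-line → (8,4), t=0.1656 (wall)
  → r_5 = 0.1656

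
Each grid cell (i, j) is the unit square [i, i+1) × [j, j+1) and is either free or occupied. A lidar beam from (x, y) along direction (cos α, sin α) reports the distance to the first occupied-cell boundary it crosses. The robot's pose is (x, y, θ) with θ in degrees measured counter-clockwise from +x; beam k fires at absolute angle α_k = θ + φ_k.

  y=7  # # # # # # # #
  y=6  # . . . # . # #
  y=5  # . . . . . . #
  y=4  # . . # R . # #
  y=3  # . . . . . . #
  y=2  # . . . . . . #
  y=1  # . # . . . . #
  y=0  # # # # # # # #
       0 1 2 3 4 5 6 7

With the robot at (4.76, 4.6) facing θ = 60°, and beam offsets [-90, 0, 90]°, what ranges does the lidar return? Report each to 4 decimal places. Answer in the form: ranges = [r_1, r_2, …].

beam 1: φ=-90°, α=330°
  direction (0.8660, -0.5000); cell (4,4); t to first gridline: x 0.2771, y 1.2000 (then +1.1547 / +2.0000)
    (5,4) via x @ 0.2771
    (5,3) via y @ 1.2000
    (6,3) via x @ 1.4318
    (7,3) via x @ 2.5865  # hit
  → r_1 = 2.5865
beam 2: φ=0°, α=60°
  direction (0.5000, 0.8660); cell (4,4); t to first gridline: x 0.4800, y 0.4619 (then +2.0000 / +1.1547)
    (4,5) via y @ 0.4619
    (5,5) via x @ 0.4800
    (5,6) via y @ 1.6166
    (6,6) via x @ 2.4800  # hit
  → r_2 = 2.4800
beam 3: φ=90°, α=150°
  direction (-0.8660, 0.5000); cell (4,4); t to first gridline: x 0.8776, y 0.8000 (then +1.1547 / +2.0000)
    (4,5) via y @ 0.8000
    (3,5) via x @ 0.8776
    (2,5) via x @ 2.0323
    (2,6) via y @ 2.8000
    (1,6) via x @ 3.1870
    (0,6) via x @ 4.3417  # hit
  → r_3 = 4.3417

ranges = [2.5865, 2.4800, 4.3417]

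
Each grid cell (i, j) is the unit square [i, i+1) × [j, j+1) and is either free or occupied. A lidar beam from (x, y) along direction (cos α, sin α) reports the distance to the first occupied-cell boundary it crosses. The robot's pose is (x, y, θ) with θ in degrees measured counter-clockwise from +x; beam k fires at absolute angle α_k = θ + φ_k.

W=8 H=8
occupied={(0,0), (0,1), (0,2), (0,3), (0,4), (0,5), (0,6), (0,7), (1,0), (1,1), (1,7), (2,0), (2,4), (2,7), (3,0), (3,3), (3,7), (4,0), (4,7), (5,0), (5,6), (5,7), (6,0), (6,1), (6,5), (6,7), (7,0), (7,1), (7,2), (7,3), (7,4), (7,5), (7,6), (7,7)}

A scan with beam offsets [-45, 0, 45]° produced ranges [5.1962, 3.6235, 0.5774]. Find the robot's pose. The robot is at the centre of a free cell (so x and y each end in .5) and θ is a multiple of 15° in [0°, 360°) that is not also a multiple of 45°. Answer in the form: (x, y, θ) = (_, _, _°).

(x, y, θ) = (5.5, 5.5, 285°)

Enumerate (i+0.5, j+0.5, θ) over the 30 free cells and 16 admissible headings. For each, cast all 3 beams and compare to the given ranges.
  (3.5, 5.5, 60°): beam 1 = 1.9319 ≠ 5.1962 ✗
  (6.5, 2.5, 30°): beam 1 = 0.5176 ≠ 5.1962 ✗
  (5.5, 3.5, 15°): beam 1 = 1.7321 ≠ 5.1962 ✗
  (6.5, 4.5, 60°): beam 1 = 0.5176 ≠ 5.1962 ✗
  (4.5, 1.5, 285°): beam 1 = 0.5774 ≠ 5.1962 ✗
  …
  (5.5, 5.5, 285°): r_1=5.1962, r_2=3.6235, r_3=0.5774 — all match ✓
No second candidate reproduces the full scan.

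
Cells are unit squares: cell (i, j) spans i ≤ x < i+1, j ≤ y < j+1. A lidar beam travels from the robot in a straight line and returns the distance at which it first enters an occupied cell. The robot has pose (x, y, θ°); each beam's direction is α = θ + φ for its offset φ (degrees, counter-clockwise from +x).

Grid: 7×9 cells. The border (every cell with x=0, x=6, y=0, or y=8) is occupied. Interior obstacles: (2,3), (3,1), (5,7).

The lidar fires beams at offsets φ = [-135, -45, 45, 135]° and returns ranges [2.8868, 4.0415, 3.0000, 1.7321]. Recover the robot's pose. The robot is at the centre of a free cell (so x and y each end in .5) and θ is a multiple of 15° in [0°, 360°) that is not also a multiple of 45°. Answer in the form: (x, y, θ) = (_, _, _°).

(x, y, θ) = (4.5, 5.5, 255°)

The pose lattice has 32·16 = 512 candidates. Test each by forward raycasting.
  (5.5, 2.5, 120°): beam 1 = 0.5176 ≠ 2.8868 ✗
  (1.5, 1.5, 120°): beam 1 = 1.5529 ≠ 2.8868 ✗
  (1.5, 3.5, 60°): beam 1 = 2.5882 ≠ 2.8868 ✗
  (3.5, 2.5, 150°): beam 1 = 2.5882 ≠ 2.8868 ✗
  (4.5, 6.5, 345°): beam 1 = 4.0415 ≠ 2.8868 ✗
  …
  (4.5, 5.5, 255°): r_1=2.8868, r_2=4.0415, r_3=3.0000, r_4=1.7321 — all match ✓
Only this pose fits every beam.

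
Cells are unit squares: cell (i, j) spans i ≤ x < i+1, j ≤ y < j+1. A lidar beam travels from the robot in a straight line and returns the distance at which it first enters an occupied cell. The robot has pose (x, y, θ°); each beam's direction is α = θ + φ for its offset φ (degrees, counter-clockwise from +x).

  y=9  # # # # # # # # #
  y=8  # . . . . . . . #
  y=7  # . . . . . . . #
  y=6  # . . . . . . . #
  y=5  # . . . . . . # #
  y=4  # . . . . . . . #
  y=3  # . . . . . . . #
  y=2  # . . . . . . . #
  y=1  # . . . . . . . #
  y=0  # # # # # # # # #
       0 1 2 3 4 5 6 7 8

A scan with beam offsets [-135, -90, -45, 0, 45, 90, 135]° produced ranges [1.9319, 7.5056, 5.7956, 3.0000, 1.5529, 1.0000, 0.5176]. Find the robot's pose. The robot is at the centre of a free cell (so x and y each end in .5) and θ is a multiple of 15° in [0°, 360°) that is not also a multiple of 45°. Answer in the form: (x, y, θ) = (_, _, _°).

The pose lattice has 55·16 = 880 candidates. Test each by forward raycasting.
  (2.5, 2.5, 210°): beam 1 = 6.7293 ≠ 1.9319 ✗
  (4.5, 4.5, 60°): beam 1 = 3.6235 ≠ 1.9319 ✗
  (5.5, 4.5, 120°): beam 1 = 2.5882 ≠ 1.9319 ✗
  (1.5, 8.5, 165°): beam 1 = 1.0000 ≠ 1.9319 ✗
  …
  (1.5, 7.5, 30°): r_1=1.9319, r_2=7.5056, r_3=5.7956, r_4=3.0000, r_5=1.5529, r_6=1.0000, r_7=0.5176 — all match ✓
Unique over the lattice → pose = (1.5, 7.5, 30°).

(x, y, θ) = (1.5, 7.5, 30°)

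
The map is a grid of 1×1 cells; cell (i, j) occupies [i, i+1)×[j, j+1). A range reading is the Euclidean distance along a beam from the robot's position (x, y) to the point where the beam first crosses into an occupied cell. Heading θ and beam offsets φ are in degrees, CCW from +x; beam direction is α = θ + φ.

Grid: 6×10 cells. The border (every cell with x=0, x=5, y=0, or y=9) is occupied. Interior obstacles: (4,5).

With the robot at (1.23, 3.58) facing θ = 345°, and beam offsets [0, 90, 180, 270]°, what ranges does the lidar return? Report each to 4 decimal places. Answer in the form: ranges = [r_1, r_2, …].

beam 1: φ=0°, α=345°
  cosα=0.9659 sinα=-0.2588 | (1,3) | tMaxX 0.7972 tMaxY 2.2409 | tΔX 1.0353 tΔY 3.8637
    t=0.7972 [x] (2,3)
    t=1.8324 [x] (3,3)
    t=2.2409 [y] (3,2)
    t=2.8677 [x] (4,2)
    t=3.9030 [x] (5,2) — stop
  → r_1 = 3.9030
beam 2: φ=90°, α=75°
  cosα=0.2588 sinα=0.9659 | (1,3) | tMaxX 2.9751 tMaxY 0.4348 | tΔX 3.8637 tΔY 1.0353
    t=0.4348 [y] (1,4)
    t=1.4701 [y] (1,5)
    t=2.5054 [y] (1,6)
    t=2.9751 [x] (2,6)
    t=3.5406 [y] (2,7)
    t=4.5759 [y] (2,8)
    t=5.6112 [y] (2,9) — stop
  → r_2 = 5.6112
beam 3: φ=180°, α=165°
  cosα=-0.9659 sinα=0.2588 | (1,3) | tMaxX 0.2381 tMaxY 1.6228 | tΔX 1.0353 tΔY 3.8637
    t=0.2381 [x] (0,3) — stop
  → r_3 = 0.2381
beam 4: φ=270°, α=255°
  cosα=-0.2588 sinα=-0.9659 | (1,3) | tMaxX 0.8887 tMaxY 0.6005 | tΔX 3.8637 tΔY 1.0353
    t=0.6005 [y] (1,2)
    t=0.8887 [x] (0,2) — stop
  → r_4 = 0.8887

ranges = [3.9030, 5.6112, 0.2381, 0.8887]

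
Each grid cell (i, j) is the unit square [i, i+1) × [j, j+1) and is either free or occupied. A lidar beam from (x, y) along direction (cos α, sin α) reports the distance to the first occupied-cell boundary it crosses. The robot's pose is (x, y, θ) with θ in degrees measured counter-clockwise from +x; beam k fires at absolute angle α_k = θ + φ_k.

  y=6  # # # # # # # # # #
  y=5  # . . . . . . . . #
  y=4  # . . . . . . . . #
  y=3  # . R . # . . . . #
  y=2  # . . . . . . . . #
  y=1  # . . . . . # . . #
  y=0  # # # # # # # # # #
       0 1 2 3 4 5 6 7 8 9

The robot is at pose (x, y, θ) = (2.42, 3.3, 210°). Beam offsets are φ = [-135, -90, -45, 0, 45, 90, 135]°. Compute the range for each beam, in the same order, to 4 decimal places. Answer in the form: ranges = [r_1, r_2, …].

beam 1: φ=-135°, α=75°
  dir = (cos 75°, sin 75°) = (0.2588, 0.9659); from cell (2,3)
  next x-line at t=2.2409, next y-line at t=0.7247; Δt_x=3.8637, Δt_y=1.0353
    y: enter (2,4) at t=0.7247
    y: enter (2,5) at t=1.7600
    x: enter (3,5) at t=2.2409
    y: enter (3,6) at t=2.7952 ← occupied
  → r_1 = 2.7952
beam 2: φ=-90°, α=120°
  dir = (cos 120°, sin 120°) = (-0.5000, 0.8660); from cell (2,3)
  next x-line at t=0.8400, next y-line at t=0.8083; Δt_x=2.0000, Δt_y=1.1547
    y: enter (2,4) at t=0.8083
    x: enter (1,4) at t=0.8400
    y: enter (1,5) at t=1.9630
    x: enter (0,5) at t=2.8400 ← occupied
  → r_2 = 2.8400
beam 3: φ=-45°, α=165°
  dir = (cos 165°, sin 165°) = (-0.9659, 0.2588); from cell (2,3)
  next x-line at t=0.4348, next y-line at t=2.7046; Δt_x=1.0353, Δt_y=3.8637
    x: enter (1,3) at t=0.4348
    x: enter (0,3) at t=1.4701 ← occupied
  → r_3 = 1.4701
beam 4: φ=0°, α=210°
  dir = (cos 210°, sin 210°) = (-0.8660, -0.5000); from cell (2,3)
  next x-line at t=0.4850, next y-line at t=0.6000; Δt_x=1.1547, Δt_y=2.0000
    x: enter (1,3) at t=0.4850
    y: enter (1,2) at t=0.6000
    x: enter (0,2) at t=1.6397 ← occupied
  → r_4 = 1.6397
beam 5: φ=45°, α=255°
  dir = (cos 255°, sin 255°) = (-0.2588, -0.9659); from cell (2,3)
  next x-line at t=1.6228, next y-line at t=0.3106; Δt_x=3.8637, Δt_y=1.0353
    y: enter (2,2) at t=0.3106
    y: enter (2,1) at t=1.3459
    x: enter (1,1) at t=1.6228
    y: enter (1,0) at t=2.3811 ← occupied
  → r_5 = 2.3811
beam 6: φ=90°, α=300°
  dir = (cos 300°, sin 300°) = (0.5000, -0.8660); from cell (2,3)
  next x-line at t=1.1600, next y-line at t=0.3464; Δt_x=2.0000, Δt_y=1.1547
    y: enter (2,2) at t=0.3464
    x: enter (3,2) at t=1.1600
    y: enter (3,1) at t=1.5011
    y: enter (3,0) at t=2.6558 ← occupied
  → r_6 = 2.6558
beam 7: φ=135°, α=345°
  dir = (cos 345°, sin 345°) = (0.9659, -0.2588); from cell (2,3)
  next x-line at t=0.6005, next y-line at t=1.1591; Δt_x=1.0353, Δt_y=3.8637
    x: enter (3,3) at t=0.6005
    y: enter (3,2) at t=1.1591
    x: enter (4,2) at t=1.6357
    x: enter (5,2) at t=2.6710
    x: enter (6,2) at t=3.7063
    x: enter (7,2) at t=4.7416
    y: enter (7,1) at t=5.0228
    x: enter (8,1) at t=5.7768
    x: enter (9,1) at t=6.8121 ← occupied
  → r_7 = 6.8121

ranges = [2.7952, 2.8400, 1.4701, 1.6397, 2.3811, 2.6558, 6.8121]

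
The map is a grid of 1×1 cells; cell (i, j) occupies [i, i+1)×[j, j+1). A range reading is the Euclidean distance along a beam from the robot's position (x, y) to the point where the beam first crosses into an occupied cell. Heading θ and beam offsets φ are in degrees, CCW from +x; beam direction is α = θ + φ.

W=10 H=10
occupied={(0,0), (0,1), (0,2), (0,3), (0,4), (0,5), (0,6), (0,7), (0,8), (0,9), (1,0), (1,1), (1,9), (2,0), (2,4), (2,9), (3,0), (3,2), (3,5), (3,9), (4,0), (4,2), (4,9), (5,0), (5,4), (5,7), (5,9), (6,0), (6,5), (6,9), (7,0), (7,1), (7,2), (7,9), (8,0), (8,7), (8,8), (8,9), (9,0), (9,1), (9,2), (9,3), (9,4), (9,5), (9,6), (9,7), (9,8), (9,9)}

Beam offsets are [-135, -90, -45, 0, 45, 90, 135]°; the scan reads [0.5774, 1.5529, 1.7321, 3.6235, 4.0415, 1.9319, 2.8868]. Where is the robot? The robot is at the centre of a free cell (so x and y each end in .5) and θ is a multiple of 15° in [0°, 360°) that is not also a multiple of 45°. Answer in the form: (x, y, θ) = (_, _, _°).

The pose lattice has 52·16 = 832 candidates. Test each by forward raycasting.
  (4.5, 6.5, 285°): beam 1 = 4.0415 ≠ 0.5774 ✗
  (6.5, 4.5, 15°): beam 1 = 4.0415 ≠ 0.5774 ✗
  (2.5, 8.5, 75°): beam 1 = 2.8868 ≠ 0.5774 ✗
  (8.5, 4.5, 15°): beam 1 = 1.7321 ≠ 0.5774 ✗
  …
  (4.5, 7.5, 165°): r_1=0.5774, r_2=1.5529, r_3=1.7321, r_4=3.6235, r_5=4.0415, r_6=1.9319, r_7=2.8868 — all match ✓
No second candidate reproduces the full scan.

(x, y, θ) = (4.5, 7.5, 165°)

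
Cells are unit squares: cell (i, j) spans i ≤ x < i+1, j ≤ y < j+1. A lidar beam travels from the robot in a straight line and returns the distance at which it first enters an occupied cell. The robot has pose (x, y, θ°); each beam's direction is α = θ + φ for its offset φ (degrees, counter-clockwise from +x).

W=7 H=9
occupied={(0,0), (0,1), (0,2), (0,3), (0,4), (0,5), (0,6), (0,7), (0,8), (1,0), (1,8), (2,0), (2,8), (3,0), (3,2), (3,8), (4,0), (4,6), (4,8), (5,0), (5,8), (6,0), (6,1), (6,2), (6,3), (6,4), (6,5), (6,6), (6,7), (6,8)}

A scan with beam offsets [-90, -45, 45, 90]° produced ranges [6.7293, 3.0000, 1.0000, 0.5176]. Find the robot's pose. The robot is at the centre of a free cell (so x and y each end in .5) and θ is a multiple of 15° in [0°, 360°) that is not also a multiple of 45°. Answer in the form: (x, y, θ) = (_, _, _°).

Candidates: 33 free-cell centres × 16 headings = 528 poses. Raycast each; keep the one whose scan matches to 4 dp.
  (1.5, 7.5, 30°): beam 1 = 7.5056 ≠ 6.7293 ✗
  (1.5, 1.5, 165°): beam 2 = 1.0000 ≠ 3.0000 ✗
  (2.5, 4.5, 30°): beam 1 = 1.7321 ≠ 6.7293 ✗
  …
  (2.5, 1.5, 165°): r_1=6.7293, r_2=3.0000, r_3=1.0000, r_4=0.5176 — all match ✓
No second candidate reproduces the full scan.

(x, y, θ) = (2.5, 1.5, 165°)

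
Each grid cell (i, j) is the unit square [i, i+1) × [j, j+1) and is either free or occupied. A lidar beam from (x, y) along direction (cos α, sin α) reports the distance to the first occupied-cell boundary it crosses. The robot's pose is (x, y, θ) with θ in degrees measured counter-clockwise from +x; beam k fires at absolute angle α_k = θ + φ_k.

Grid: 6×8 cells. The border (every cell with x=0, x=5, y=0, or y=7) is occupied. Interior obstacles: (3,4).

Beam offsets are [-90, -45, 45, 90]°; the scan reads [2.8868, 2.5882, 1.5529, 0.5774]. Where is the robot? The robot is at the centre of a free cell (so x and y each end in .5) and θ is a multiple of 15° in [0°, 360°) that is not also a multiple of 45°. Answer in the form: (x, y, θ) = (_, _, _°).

Candidates: 23 free-cell centres × 16 headings = 368 poses. Raycast each; keep the one whose scan matches to 4 dp.
  (4.5, 6.5, 165°): beam 1 = 0.5176 ≠ 2.8868 ✗
  (3.5, 3.5, 345°): beam 1 = 2.5882 ≠ 2.8868 ✗
  (1.5, 2.5, 210°): beam 1 = 1.0000 ≠ 2.8868 ✗
  (2.5, 6.5, 300°): beam 1 = 1.7321 ≠ 2.8868 ✗
  …
  (3.5, 3.5, 330°): r_1=2.8868, r_2=2.5882, r_3=1.5529, r_4=0.5774 — all match ✓
Only this pose fits every beam.

(x, y, θ) = (3.5, 3.5, 330°)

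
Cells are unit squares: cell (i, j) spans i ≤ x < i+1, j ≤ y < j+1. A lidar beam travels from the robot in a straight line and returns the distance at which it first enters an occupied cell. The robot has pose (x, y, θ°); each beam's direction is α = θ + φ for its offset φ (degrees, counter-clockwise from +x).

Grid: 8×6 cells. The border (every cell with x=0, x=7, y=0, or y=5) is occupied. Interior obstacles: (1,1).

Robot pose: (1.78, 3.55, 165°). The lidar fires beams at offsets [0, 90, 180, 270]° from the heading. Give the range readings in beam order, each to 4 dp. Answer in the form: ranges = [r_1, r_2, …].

ranges = [0.8075, 1.6047, 5.4041, 1.5012]

beam 1: φ=0°, α=165°
  dir = (cos 165°, sin 165°) = (-0.9659, 0.2588); from cell (1,3)
  next x-line at t=0.8075, next y-line at t=1.7387; Δt_x=1.0353, Δt_y=3.8637
    x: enter (0,3) at t=0.8075 ← occupied
  → r_1 = 0.8075
beam 2: φ=90°, α=255°
  dir = (cos 255°, sin 255°) = (-0.2588, -0.9659); from cell (1,3)
  next x-line at t=3.0137, next y-line at t=0.5694; Δt_x=3.8637, Δt_y=1.0353
    y: enter (1,2) at t=0.5694
    y: enter (1,1) at t=1.6047 ← occupied
  → r_2 = 1.6047
beam 3: φ=180°, α=345°
  dir = (cos 345°, sin 345°) = (0.9659, -0.2588); from cell (1,3)
  next x-line at t=0.2278, next y-line at t=2.1250; Δt_x=1.0353, Δt_y=3.8637
    x: enter (2,3) at t=0.2278
    x: enter (3,3) at t=1.2630
    y: enter (3,2) at t=2.1250
    x: enter (4,2) at t=2.2983
    x: enter (5,2) at t=3.3336
    x: enter (6,2) at t=4.3689
    x: enter (7,2) at t=5.4041 ← occupied
  → r_3 = 5.4041
beam 4: φ=270°, α=75°
  dir = (cos 75°, sin 75°) = (0.2588, 0.9659); from cell (1,3)
  next x-line at t=0.8500, next y-line at t=0.4659; Δt_x=3.8637, Δt_y=1.0353
    y: enter (1,4) at t=0.4659
    x: enter (2,4) at t=0.8500
    y: enter (2,5) at t=1.5012 ← occupied
  → r_4 = 1.5012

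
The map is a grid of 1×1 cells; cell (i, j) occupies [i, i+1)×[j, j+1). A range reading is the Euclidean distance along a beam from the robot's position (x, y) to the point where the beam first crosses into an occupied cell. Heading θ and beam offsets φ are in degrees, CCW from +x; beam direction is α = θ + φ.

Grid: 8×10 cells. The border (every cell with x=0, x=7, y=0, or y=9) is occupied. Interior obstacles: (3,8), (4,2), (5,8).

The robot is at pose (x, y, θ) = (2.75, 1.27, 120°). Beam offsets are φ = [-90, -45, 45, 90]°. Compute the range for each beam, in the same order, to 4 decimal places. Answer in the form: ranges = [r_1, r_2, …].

beam 1: φ=-90°, α=30°
  dir = (cos 30°, sin 30°) = (0.8660, 0.5000); from cell (2,1)
  next x-line at t=0.2887, next y-line at t=1.4600; Δt_x=1.1547, Δt_y=2.0000
    x: enter (3,1) at t=0.2887
    x: enter (4,1) at t=1.4434
    y: enter (4,2) at t=1.4600 ← occupied
  → r_1 = 1.4600
beam 2: φ=-45°, α=75°
  dir = (cos 75°, sin 75°) = (0.2588, 0.9659); from cell (2,1)
  next x-line at t=0.9659, next y-line at t=0.7558; Δt_x=3.8637, Δt_y=1.0353
    y: enter (2,2) at t=0.7558
    x: enter (3,2) at t=0.9659
    y: enter (3,3) at t=1.7910
    y: enter (3,4) at t=2.8263
    y: enter (3,5) at t=3.8616
    x: enter (4,5) at t=4.8296
    y: enter (4,6) at t=4.8969
    y: enter (4,7) at t=5.9321
    y: enter (4,8) at t=6.9674
    y: enter (4,9) at t=8.0027 ← occupied
  → r_2 = 8.0027
beam 3: φ=45°, α=165°
  dir = (cos 165°, sin 165°) = (-0.9659, 0.2588); from cell (2,1)
  next x-line at t=0.7765, next y-line at t=2.8205; Δt_x=1.0353, Δt_y=3.8637
    x: enter (1,1) at t=0.7765
    x: enter (0,1) at t=1.8117 ← occupied
  → r_3 = 1.8117
beam 4: φ=90°, α=210°
  dir = (cos 210°, sin 210°) = (-0.8660, -0.5000); from cell (2,1)
  next x-line at t=0.8660, next y-line at t=0.5400; Δt_x=1.1547, Δt_y=2.0000
    y: enter (2,0) at t=0.5400 ← occupied
  → r_4 = 0.5400

ranges = [1.4600, 8.0027, 1.8117, 0.5400]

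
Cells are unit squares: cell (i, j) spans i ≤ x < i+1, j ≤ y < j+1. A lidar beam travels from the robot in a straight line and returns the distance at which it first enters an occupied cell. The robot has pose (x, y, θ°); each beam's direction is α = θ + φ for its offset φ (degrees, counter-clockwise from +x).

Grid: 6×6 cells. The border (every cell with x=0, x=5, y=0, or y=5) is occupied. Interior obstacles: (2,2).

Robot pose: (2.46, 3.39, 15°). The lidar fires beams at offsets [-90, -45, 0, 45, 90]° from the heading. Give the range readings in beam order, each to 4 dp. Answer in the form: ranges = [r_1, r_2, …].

beam 1: φ=-90°, α=285°
  d=(0.2588,-0.9659)  start (2,3)  tX=2.0864 tY=0.4038  stride 1/|dx|=3.8637 1/|dy|=1.0353
    cross y-line → (2,2), t=0.4038 (wall)
  → r_1 = 0.4038
beam 2: φ=-45°, α=330°
  d=(0.8660,-0.5000)  start (2,3)  tX=0.6235 tY=0.7800  stride 1/|dx|=1.1547 1/|dy|=2.0000
    cross x-line → (3,3), t=0.6235
    cross y-line → (3,2), t=0.7800
    cross x-line → (4,2), t=1.7782
    cross y-line → (4,1), t=2.7800
    cross x-line → (5,1), t=2.9329 (wall)
  → r_2 = 2.9329
beam 3: φ=0°, α=15°
  d=(0.9659,0.2588)  start (2,3)  tX=0.5590 tY=2.3569  stride 1/|dx|=1.0353 1/|dy|=3.8637
    cross x-line → (3,3), t=0.5590
    cross x-line → (4,3), t=1.5943
    cross y-line → (4,4), t=2.3569
    cross x-line → (5,4), t=2.6296 (wall)
  → r_3 = 2.6296
beam 4: φ=45°, α=60°
  d=(0.5000,0.8660)  start (2,3)  tX=1.0800 tY=0.7044  stride 1/|dx|=2.0000 1/|dy|=1.1547
    cross y-line → (2,4), t=0.7044
    cross x-line → (3,4), t=1.0800
    cross y-line → (3,5), t=1.8591 (wall)
  → r_4 = 1.8591
beam 5: φ=90°, α=105°
  d=(-0.2588,0.9659)  start (2,3)  tX=1.7773 tY=0.6315  stride 1/|dx|=3.8637 1/|dy|=1.0353
    cross y-line → (2,4), t=0.6315
    cross y-line → (2,5), t=1.6668 (wall)
  → r_5 = 1.6668

ranges = [0.4038, 2.9329, 2.6296, 1.8591, 1.6668]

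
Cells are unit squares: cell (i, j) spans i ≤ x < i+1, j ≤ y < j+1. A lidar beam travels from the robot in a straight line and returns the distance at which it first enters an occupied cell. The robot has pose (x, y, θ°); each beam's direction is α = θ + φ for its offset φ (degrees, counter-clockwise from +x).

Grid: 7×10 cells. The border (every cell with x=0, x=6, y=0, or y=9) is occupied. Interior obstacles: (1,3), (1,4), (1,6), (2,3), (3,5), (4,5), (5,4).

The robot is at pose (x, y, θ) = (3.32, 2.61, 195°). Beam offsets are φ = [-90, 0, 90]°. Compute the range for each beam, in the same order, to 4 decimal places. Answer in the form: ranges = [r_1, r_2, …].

ranges = [1.2364, 2.4018, 1.6668]

beam 1: φ=-90°, α=105°
  dir = (cos 105°, sin 105°) = (-0.2588, 0.9659); from cell (3,2)
  next x-line at t=1.2364, next y-line at t=0.4038; Δt_x=3.8637, Δt_y=1.0353
    y: enter (3,3) at t=0.4038
    x: enter (2,3) at t=1.2364 ← occupied
  → r_1 = 1.2364
beam 2: φ=0°, α=195°
  dir = (cos 195°, sin 195°) = (-0.9659, -0.2588); from cell (3,2)
  next x-line at t=0.3313, next y-line at t=2.3569; Δt_x=1.0353, Δt_y=3.8637
    x: enter (2,2) at t=0.3313
    x: enter (1,2) at t=1.3666
    y: enter (1,1) at t=2.3569
    x: enter (0,1) at t=2.4018 ← occupied
  → r_2 = 2.4018
beam 3: φ=90°, α=285°
  dir = (cos 285°, sin 285°) = (0.2588, -0.9659); from cell (3,2)
  next x-line at t=2.6273, next y-line at t=0.6315; Δt_x=3.8637, Δt_y=1.0353
    y: enter (3,1) at t=0.6315
    y: enter (3,0) at t=1.6668 ← occupied
  → r_3 = 1.6668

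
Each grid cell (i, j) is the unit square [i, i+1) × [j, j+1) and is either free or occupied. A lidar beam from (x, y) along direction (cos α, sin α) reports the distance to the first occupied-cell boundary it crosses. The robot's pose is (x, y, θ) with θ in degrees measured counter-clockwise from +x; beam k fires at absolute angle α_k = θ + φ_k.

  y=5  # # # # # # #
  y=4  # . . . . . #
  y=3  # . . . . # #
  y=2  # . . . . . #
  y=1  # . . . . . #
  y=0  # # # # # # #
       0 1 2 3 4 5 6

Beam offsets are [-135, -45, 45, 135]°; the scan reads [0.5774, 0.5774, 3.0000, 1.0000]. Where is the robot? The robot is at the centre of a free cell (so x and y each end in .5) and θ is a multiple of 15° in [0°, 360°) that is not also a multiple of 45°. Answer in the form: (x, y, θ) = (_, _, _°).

The pose lattice has 19·16 = 304 candidates. Test each by forward raycasting.
  (5.5, 4.5, 120°): beam 1 = 0.5176 ≠ 0.5774 ✗
  (2.5, 3.5, 345°): beam 1 = 1.7321 ≠ 0.5774 ✗
  (2.5, 3.5, 150°): beam 1 = 3.6235 ≠ 0.5774 ✗
  (3.5, 3.5, 210°): beam 1 = 1.5529 ≠ 0.5774 ✗
  …
  (5.5, 2.5, 165°): r_1=0.5774, r_2=0.5774, r_3=3.0000, r_4=1.0000 — all match ✓
Only this pose fits every beam.

(x, y, θ) = (5.5, 2.5, 165°)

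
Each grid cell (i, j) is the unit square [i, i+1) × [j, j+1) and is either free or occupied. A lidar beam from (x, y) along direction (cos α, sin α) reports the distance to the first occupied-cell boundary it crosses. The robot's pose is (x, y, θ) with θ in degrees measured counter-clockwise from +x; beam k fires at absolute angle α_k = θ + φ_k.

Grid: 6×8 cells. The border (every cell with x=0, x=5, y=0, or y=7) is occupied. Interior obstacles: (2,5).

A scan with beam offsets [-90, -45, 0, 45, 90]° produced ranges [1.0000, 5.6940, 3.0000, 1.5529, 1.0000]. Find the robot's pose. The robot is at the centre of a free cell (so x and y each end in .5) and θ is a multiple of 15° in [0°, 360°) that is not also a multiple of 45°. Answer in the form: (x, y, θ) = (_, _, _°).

(x, y, θ) = (3.5, 6.5, 300°)

The pose lattice has 23·16 = 368 candidates. Test each by forward raycasting.
  (3.5, 3.5, 285°): beam 1 = 2.5882 ≠ 1.0000 ✗
  (4.5, 6.5, 330°): beam 1 = 6.3509 ≠ 1.0000 ✗
  (4.5, 5.5, 105°): beam 1 = 0.5176 ≠ 1.0000 ✗
  (1.5, 1.5, 15°): beam 1 = 0.5176 ≠ 1.0000 ✗
  …
  (3.5, 6.5, 300°): r_1=1.0000, r_2=5.6940, r_3=3.0000, r_4=1.5529, r_5=1.0000 — all match ✓
Only this pose fits every beam.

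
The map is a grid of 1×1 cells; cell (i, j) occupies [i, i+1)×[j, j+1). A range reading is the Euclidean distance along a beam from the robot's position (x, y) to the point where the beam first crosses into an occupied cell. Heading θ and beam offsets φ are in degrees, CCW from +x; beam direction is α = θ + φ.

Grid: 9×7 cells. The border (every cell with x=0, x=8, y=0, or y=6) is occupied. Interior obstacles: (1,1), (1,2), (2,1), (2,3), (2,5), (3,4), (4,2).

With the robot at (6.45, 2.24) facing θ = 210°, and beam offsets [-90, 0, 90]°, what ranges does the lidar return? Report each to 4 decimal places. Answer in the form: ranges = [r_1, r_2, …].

ranges = [4.3417, 2.4800, 1.4318]

beam 1: φ=-90°, α=120°
  d=(-0.5000,0.8660)  start (6,2)  tX=0.9000 tY=0.8776  stride 1/|dx|=2.0000 1/|dy|=1.1547
    cross y-line → (6,3), t=0.8776
    cross x-line → (5,3), t=0.9000
    cross y-line → (5,4), t=2.0323
    cross x-line → (4,4), t=2.9000
    cross y-line → (4,5), t=3.1870
    cross y-line → (4,6), t=4.3417 (wall)
  → r_1 = 4.3417
beam 2: φ=0°, α=210°
  d=(-0.8660,-0.5000)  start (6,2)  tX=0.5196 tY=0.4800  stride 1/|dx|=1.1547 1/|dy|=2.0000
    cross y-line → (6,1), t=0.4800
    cross x-line → (5,1), t=0.5196
    cross x-line → (4,1), t=1.6743
    cross y-line → (4,0), t=2.4800 (wall)
  → r_2 = 2.4800
beam 3: φ=90°, α=300°
  d=(0.5000,-0.8660)  start (6,2)  tX=1.1000 tY=0.2771  stride 1/|dx|=2.0000 1/|dy|=1.1547
    cross y-line → (6,1), t=0.2771
    cross x-line → (7,1), t=1.1000
    cross y-line → (7,0), t=1.4318 (wall)
  → r_3 = 1.4318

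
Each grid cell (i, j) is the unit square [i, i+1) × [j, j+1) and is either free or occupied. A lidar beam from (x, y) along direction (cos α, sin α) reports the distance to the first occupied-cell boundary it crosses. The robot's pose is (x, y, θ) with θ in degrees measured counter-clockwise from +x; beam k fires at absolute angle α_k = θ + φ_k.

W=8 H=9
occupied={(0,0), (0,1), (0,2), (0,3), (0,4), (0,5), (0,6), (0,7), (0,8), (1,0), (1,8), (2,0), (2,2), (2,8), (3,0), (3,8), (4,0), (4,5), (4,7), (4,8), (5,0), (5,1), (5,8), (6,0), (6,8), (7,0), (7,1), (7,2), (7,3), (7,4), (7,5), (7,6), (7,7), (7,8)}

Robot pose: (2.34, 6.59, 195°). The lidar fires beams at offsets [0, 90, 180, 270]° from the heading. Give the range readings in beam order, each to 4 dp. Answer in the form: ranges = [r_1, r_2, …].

ranges = [1.3873, 5.7872, 1.7186, 1.4597]

beam 1: φ=0°, α=195°
  direction (-0.9659, -0.2588); cell (2,6); t to first gridline: x 0.3520, y 2.2796 (then +1.0353 / +3.8637)
    (1,6) via x @ 0.3520
    (0,6) via x @ 1.3873  # hit
  → r_1 = 1.3873
beam 2: φ=90°, α=285°
  direction (0.2588, -0.9659); cell (2,6); t to first gridline: x 2.5500, y 0.6108 (then +3.8637 / +1.0353)
    (2,5) via y @ 0.6108
    (2,4) via y @ 1.6461
    (3,4) via x @ 2.5500
    (3,3) via y @ 2.6814
    (3,2) via y @ 3.7166
    (3,1) via y @ 4.7519
    (3,0) via y @ 5.7872  # hit
  → r_2 = 5.7872
beam 3: φ=180°, α=15°
  direction (0.9659, 0.2588); cell (2,6); t to first gridline: x 0.6833, y 1.5841 (then +1.0353 / +3.8637)
    (3,6) via x @ 0.6833
    (3,7) via y @ 1.5841
    (4,7) via x @ 1.7186  # hit
  → r_3 = 1.7186
beam 4: φ=270°, α=105°
  direction (-0.2588, 0.9659); cell (2,6); t to first gridline: x 1.3137, y 0.4245 (then +3.8637 / +1.0353)
    (2,7) via y @ 0.4245
    (1,7) via x @ 1.3137
    (1,8) via y @ 1.4597  # hit
  → r_4 = 1.4597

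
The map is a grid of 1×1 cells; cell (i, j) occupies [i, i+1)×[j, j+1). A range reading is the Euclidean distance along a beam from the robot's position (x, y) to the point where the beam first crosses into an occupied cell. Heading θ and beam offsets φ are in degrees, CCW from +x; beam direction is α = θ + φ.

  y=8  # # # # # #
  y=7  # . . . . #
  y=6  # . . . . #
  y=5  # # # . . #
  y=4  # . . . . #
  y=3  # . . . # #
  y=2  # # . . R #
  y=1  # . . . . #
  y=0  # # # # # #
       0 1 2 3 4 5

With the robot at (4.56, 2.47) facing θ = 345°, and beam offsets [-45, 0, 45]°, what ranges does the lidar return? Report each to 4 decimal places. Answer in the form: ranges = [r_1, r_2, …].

ranges = [0.8800, 0.4555, 0.5081]

beam 1: φ=-45°, α=300°
  dir = (cos 300°, sin 300°) = (0.5000, -0.8660); from cell (4,2)
  next x-line at t=0.8800, next y-line at t=0.5427; Δt_x=2.0000, Δt_y=1.1547
    y: enter (4,1) at t=0.5427
    x: enter (5,1) at t=0.8800 ← occupied
  → r_1 = 0.8800
beam 2: φ=0°, α=345°
  dir = (cos 345°, sin 345°) = (0.9659, -0.2588); from cell (4,2)
  next x-line at t=0.4555, next y-line at t=1.8159; Δt_x=1.0353, Δt_y=3.8637
    x: enter (5,2) at t=0.4555 ← occupied
  → r_2 = 0.4555
beam 3: φ=45°, α=30°
  dir = (cos 30°, sin 30°) = (0.8660, 0.5000); from cell (4,2)
  next x-line at t=0.5081, next y-line at t=1.0600; Δt_x=1.1547, Δt_y=2.0000
    x: enter (5,2) at t=0.5081 ← occupied
  → r_3 = 0.5081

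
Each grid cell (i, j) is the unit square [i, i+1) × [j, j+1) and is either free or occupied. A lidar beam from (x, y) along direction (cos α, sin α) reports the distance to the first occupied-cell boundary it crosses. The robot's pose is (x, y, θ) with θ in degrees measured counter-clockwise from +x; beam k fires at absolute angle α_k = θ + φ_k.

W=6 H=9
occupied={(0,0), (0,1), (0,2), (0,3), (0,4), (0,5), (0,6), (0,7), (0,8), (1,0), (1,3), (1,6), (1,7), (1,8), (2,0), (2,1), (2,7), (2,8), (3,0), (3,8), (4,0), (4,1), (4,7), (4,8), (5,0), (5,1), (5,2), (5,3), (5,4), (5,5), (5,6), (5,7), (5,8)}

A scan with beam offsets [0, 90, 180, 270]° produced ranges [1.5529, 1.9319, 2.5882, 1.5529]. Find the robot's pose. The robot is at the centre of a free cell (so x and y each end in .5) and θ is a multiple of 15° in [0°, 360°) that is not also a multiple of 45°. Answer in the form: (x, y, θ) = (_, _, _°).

(x, y, θ) = (2.5, 5.5, 165°)

The pose lattice has 21·16 = 336 candidates. Test each by forward raycasting.
  (3.5, 2.5, 300°): beam 1 = 1.0000 ≠ 1.5529 ✗
  (3.5, 4.5, 255°): beam 1 = 2.5882 ≠ 1.5529 ✗
  (3.5, 7.5, 30°): beam 1 = 0.5774 ≠ 1.5529 ✗
  …
  (2.5, 5.5, 165°): r_1=1.5529, r_2=1.9319, r_3=2.5882, r_4=1.5529 — all match ✓
No second candidate reproduces the full scan.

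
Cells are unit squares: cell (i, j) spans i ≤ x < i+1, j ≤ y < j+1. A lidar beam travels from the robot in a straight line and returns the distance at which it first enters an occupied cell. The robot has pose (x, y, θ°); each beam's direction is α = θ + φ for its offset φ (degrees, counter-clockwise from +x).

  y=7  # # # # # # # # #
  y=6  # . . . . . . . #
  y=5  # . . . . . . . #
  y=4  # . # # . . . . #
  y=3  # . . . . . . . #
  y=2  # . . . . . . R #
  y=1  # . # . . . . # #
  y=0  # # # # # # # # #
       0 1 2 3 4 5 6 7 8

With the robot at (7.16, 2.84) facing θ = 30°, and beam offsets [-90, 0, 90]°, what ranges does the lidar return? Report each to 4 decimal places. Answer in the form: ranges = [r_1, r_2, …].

beam 1: φ=-90°, α=300°
  d=(0.5000,-0.8660)  start (7,2)  tX=1.6800 tY=0.9699  stride 1/|dx|=2.0000 1/|dy|=1.1547
    cross y-line → (7,1), t=0.9699 (wall)
  → r_1 = 0.9699
beam 2: φ=0°, α=30°
  d=(0.8660,0.5000)  start (7,2)  tX=0.9699 tY=0.3200  stride 1/|dx|=1.1547 1/|dy|=2.0000
    cross y-line → (7,3), t=0.3200
    cross x-line → (8,3), t=0.9699 (wall)
  → r_2 = 0.9699
beam 3: φ=90°, α=120°
  d=(-0.5000,0.8660)  start (7,2)  tX=0.3200 tY=0.1848  stride 1/|dx|=2.0000 1/|dy|=1.1547
    cross y-line → (7,3), t=0.1848
    cross x-line → (6,3), t=0.3200
    cross y-line → (6,4), t=1.3395
    cross x-line → (5,4), t=2.3200
    cross y-line → (5,5), t=2.4942
    cross y-line → (5,6), t=3.6489
    cross x-line → (4,6), t=4.3200
    cross y-line → (4,7), t=4.8036 (wall)
  → r_3 = 4.8036

ranges = [0.9699, 0.9699, 4.8036]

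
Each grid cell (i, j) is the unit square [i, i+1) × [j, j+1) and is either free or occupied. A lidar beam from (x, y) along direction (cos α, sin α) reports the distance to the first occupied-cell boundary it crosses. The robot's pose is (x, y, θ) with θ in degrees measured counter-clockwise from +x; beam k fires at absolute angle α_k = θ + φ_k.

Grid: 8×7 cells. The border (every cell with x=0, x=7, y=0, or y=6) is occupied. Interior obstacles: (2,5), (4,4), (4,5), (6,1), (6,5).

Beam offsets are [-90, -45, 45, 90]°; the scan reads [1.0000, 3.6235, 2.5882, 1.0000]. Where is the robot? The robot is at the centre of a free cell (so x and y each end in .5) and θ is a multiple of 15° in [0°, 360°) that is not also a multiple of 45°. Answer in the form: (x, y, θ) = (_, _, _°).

(x, y, θ) = (1.5, 4.5, 330°)

Candidates: 25 free-cell centres × 16 headings = 400 poses. Raycast each; keep the one whose scan matches to 4 dp.
  (3.5, 5.5, 75°): beam 1 = 0.5176 ≠ 1.0000 ✗
  (3.5, 4.5, 285°): beam 1 = 2.5882 ≠ 1.0000 ✗
  (5.5, 2.5, 330°): beam 1 = 1.7321 ≠ 1.0000 ✗
  (1.5, 1.5, 15°): beam 1 = 0.5176 ≠ 1.0000 ✗
  (3.5, 2.5, 210°): beam 1 = 2.8868 ≠ 1.0000 ✗
  …
  (1.5, 4.5, 330°): r_1=1.0000, r_2=3.6235, r_3=2.5882, r_4=1.0000 — all match ✓
Only this pose fits every beam.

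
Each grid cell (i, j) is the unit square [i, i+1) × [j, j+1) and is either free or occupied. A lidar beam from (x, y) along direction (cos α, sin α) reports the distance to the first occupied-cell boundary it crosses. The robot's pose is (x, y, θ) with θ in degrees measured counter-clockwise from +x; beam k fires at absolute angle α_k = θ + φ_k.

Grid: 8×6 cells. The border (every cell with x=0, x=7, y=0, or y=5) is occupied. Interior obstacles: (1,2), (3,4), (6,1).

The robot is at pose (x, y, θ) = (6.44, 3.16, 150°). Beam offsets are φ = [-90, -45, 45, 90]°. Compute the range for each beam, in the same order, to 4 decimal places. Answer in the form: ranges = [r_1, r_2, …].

ranges = [1.1200, 1.9049, 5.6319, 2.4942]

beam 1: φ=-90°, α=60°
  cosα=0.5000 sinα=0.8660 | (6,3) | tMaxX 1.1200 tMaxY 0.9699 | tΔX 2.0000 tΔY 1.1547
    t=0.9699 [y] (6,4)
    t=1.1200 [x] (7,4) — stop
  → r_1 = 1.1200
beam 2: φ=-45°, α=105°
  cosα=-0.2588 sinα=0.9659 | (6,3) | tMaxX 1.7000 tMaxY 0.8696 | tΔX 3.8637 tΔY 1.0353
    t=0.8696 [y] (6,4)
    t=1.7000 [x] (5,4)
    t=1.9049 [y] (5,5) — stop
  → r_2 = 1.9049
beam 3: φ=45°, α=195°
  cosα=-0.9659 sinα=-0.2588 | (6,3) | tMaxX 0.4555 tMaxY 0.6182 | tΔX 1.0353 tΔY 3.8637
    t=0.4555 [x] (5,3)
    t=0.6182 [y] (5,2)
    t=1.4908 [x] (4,2)
    t=2.5261 [x] (3,2)
    t=3.5614 [x] (2,2)
    t=4.4819 [y] (2,1)
    t=4.5966 [x] (1,1)
    t=5.6319 [x] (0,1) — stop
  → r_3 = 5.6319
beam 4: φ=90°, α=240°
  cosα=-0.5000 sinα=-0.8660 | (6,3) | tMaxX 0.8800 tMaxY 0.1848 | tΔX 2.0000 tΔY 1.1547
    t=0.1848 [y] (6,2)
    t=0.8800 [x] (5,2)
    t=1.3395 [y] (5,1)
    t=2.4942 [y] (5,0) — stop
  → r_4 = 2.4942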